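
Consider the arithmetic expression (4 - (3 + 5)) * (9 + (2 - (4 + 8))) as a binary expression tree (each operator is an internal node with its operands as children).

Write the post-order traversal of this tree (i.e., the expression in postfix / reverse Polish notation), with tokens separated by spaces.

4 3 5 + - 9 2 4 8 + - + *

Post-order on an expression tree gives postfix notation: for each operator, emit left operand, right operand, then the operator.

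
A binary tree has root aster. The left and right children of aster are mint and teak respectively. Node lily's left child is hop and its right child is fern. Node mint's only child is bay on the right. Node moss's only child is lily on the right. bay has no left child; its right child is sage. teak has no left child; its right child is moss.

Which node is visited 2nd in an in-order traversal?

In-order visits the left subtree, then the node, then the right subtree.
At aster: go left to mint.
  At mint: no left child.
  Visit mint.
  At mint: go right to bay.
    At bay: no left child.
    Visit bay.
    At bay: go right to sage.
      sage is a leaf — visit sage.
Visit aster.
At aster: go right to teak.
  At teak: no left child.
  Visit teak.
  At teak: go right to moss.
    At moss: no left child.
    Visit moss.
    At moss: go right to lily.
      At lily: go left to hop.
        hop is a leaf — visit hop.
      Visit lily.
      At lily: go right to fern.
        fern is a leaf — visit fern.
Full in-order sequence: mint, bay, sage, aster, teak, moss, hop, lily, fern.

bay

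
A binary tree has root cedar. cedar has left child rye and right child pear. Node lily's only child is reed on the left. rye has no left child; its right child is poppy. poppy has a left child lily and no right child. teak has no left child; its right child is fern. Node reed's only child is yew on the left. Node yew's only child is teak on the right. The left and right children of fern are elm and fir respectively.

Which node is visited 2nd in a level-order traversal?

Level-order visits nodes level by level from the root, left to right within each level.
Level 0: cedar
Level 1: rye, pear
Level 2: poppy
Level 3: lily
Level 4: reed
Level 5: yew
Level 6: teak
Level 7: fern
Level 8: elm, fir
Full level-order sequence: cedar, rye, pear, poppy, lily, reed, yew, teak, fern, elm, fir.

rye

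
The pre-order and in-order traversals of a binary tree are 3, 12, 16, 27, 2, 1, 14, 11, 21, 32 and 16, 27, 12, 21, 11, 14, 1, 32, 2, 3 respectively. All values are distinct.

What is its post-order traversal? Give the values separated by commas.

The first element of pre-order is the root; it splits in-order into left and right subtrees.
Root 3: left subtree has 9 nodes {16, 27, 12, 21, 11, 14, 1, 32, 2}, right has 0 { }.
  Root 12: left subtree has 2 nodes {16, 27}, right has 6 {21, 11, 14, 1, 32, 2}.
    Root 16: left subtree has 0 nodes { }, right has 1 {27}.
    Root 2: left subtree has 5 nodes {21, 11, 14, 1, 32}, right has 0 { }.
      Root 1: left subtree has 3 nodes {21, 11, 14}, right has 1 {32}.
        Root 14: left subtree has 2 nodes {21, 11}, right has 0 { }.
          Root 11: left subtree has 1 node {21}, right has 0 { }.

27, 16, 21, 11, 14, 32, 1, 2, 12, 3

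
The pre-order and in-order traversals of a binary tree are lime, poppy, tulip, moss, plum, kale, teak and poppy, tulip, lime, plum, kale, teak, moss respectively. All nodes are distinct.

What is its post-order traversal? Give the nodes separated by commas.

The first element of pre-order is the root; it splits in-order into left and right subtrees.
Root lime: left subtree has 2 nodes {poppy, tulip}, right has 4 {plum, kale, teak, moss}.
  Root poppy: left subtree has 0 nodes { }, right has 1 {tulip}.
  Root moss: left subtree has 3 nodes {plum, kale, teak}, right has 0 { }.
    Root plum: left subtree has 0 nodes { }, right has 2 {kale, teak}.
      Root kale: left subtree has 0 nodes { }, right has 1 {teak}.

tulip, poppy, teak, kale, plum, moss, lime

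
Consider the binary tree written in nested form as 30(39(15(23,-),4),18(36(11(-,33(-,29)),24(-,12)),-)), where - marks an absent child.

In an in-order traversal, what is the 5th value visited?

In-order visits the left subtree, then the node, then the right subtree.
At 30: go left to 39.
  At 39: go left to 15.
    At 15: go left to 23.
      23 is a leaf — visit 23.
    Visit 15.
    At 15: no right child.
  Visit 39.
  At 39: go right to 4.
    4 is a leaf — visit 4.
Visit 30.
At 30: go right to 18.
  At 18: go left to 36.
    At 36: go left to 11.
      At 11: no left child.
      Visit 11.
      At 11: go right to 33.
        At 33: no left child.
        Visit 33.
        At 33: go right to 29.
          29 is a leaf — visit 29.
    Visit 36.
    At 36: go right to 24.
      At 24: no left child.
      Visit 24.
      At 24: go right to 12.
        12 is a leaf — visit 12.
  Visit 18.
  At 18: no right child.
Full in-order sequence: 23, 15, 39, 4, 30, 11, 33, 29, 36, 24, 12, 18.

30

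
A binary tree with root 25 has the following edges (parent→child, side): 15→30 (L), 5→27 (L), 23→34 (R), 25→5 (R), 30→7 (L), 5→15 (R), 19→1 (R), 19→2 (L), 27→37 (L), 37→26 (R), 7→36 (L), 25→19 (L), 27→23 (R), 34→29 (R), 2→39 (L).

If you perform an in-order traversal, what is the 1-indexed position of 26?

7

In-order visits the left subtree, then the node, then the right subtree.
At 25: go left to 19.
  At 19: go left to 2.
    At 2: go left to 39.
      39 is a leaf — visit 39.
    Visit 2.
    At 2: no right child.
  Visit 19.
  At 19: go right to 1.
    1 is a leaf — visit 1.
Visit 25.
At 25: go right to 5.
  At 5: go left to 27.
    At 27: go left to 37.
      At 37: no left child.
      Visit 37.
      At 37: go right to 26.
        26 is a leaf — visit 26.
    Visit 27.
    At 27: go right to 23.
      At 23: no left child.
      Visit 23.
      At 23: go right to 34.
        At 34: no left child.
        Visit 34.
        At 34: go right to 29.
          29 is a leaf — visit 29.
  Visit 5.
  At 5: go right to 15.
    At 15: go left to 30.
      At 30: go left to 7.
        At 7: go left to 36.
          36 is a leaf — visit 36.
        Visit 7.
        At 7: no right child.
      Visit 30.
      At 30: no right child.
    Visit 15.
    At 15: no right child.
Full in-order sequence: 39, 2, 19, 1, 25, 37, 26, 27, 23, 34, 29, 5, 36, 7, 30, 15.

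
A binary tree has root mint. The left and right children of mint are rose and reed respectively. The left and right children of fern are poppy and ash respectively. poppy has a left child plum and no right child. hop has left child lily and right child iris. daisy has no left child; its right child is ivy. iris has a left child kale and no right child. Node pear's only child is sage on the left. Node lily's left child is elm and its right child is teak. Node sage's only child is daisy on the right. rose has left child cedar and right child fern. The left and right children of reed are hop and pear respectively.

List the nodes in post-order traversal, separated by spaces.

Post-order visits the left subtree, then the right subtree, then the node.
At mint: go left to rose.
  At rose: go left to cedar.
    cedar is a leaf — visit cedar.
  At rose: go right to fern.
    At fern: go left to poppy.
      At poppy: go left to plum.
        plum is a leaf — visit plum.
      At poppy: no right child.
      Visit poppy.
    At fern: go right to ash.
      ash is a leaf — visit ash.
    Visit fern.
  Visit rose.
At mint: go right to reed.
  At reed: go left to hop.
    At hop: go left to lily.
      At lily: go left to elm.
        elm is a leaf — visit elm.
      At lily: go right to teak.
        teak is a leaf — visit teak.
      Visit lily.
    At hop: go right to iris.
      At iris: go left to kale.
        kale is a leaf — visit kale.
      At iris: no right child.
      Visit iris.
    Visit hop.
  At reed: go right to pear.
    At pear: go left to sage.
      At sage: no left child.
      At sage: go right to daisy.
        At daisy: no left child.
        At daisy: go right to ivy.
          ivy is a leaf — visit ivy.
        Visit daisy.
      Visit sage.
    At pear: no right child.
    Visit pear.
  Visit reed.
Visit mint.

cedar plum poppy ash fern rose elm teak lily kale iris hop ivy daisy sage pear reed mint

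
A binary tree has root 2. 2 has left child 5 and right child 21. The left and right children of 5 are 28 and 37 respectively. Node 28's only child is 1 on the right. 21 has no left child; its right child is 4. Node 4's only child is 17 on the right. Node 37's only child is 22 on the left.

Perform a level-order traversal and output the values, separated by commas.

2, 5, 21, 28, 37, 4, 1, 22, 17

Level-order visits nodes level by level from the root, left to right within each level.
Level 0: 2
Level 1: 5, 21
Level 2: 28, 37, 4
Level 3: 1, 22, 17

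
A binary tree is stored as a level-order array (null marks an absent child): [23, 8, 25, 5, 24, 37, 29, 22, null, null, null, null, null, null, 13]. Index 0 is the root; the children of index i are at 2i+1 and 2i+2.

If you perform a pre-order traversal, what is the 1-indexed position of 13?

9

Pre-order visits the node, then its left subtree, then its right subtree.
Visit 23.
At 23: go left to 8.
  Visit 8.
  At 8: go left to 5.
    Visit 5.
    At 5: go left to 22.
      22 is a leaf — visit 22.
    At 5: no right child.
  At 8: go right to 24.
    24 is a leaf — visit 24.
At 23: go right to 25.
  Visit 25.
  At 25: go left to 37.
    37 is a leaf — visit 37.
  At 25: go right to 29.
    Visit 29.
    At 29: no left child.
    At 29: go right to 13.
      13 is a leaf — visit 13.
Full pre-order sequence: 23, 8, 5, 22, 24, 25, 37, 29, 13.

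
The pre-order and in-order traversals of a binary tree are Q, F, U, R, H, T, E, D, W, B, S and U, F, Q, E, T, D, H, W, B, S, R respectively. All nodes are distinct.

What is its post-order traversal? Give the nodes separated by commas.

The first element of pre-order is the root; it splits in-order into left and right subtrees.
Root Q: left subtree has 2 nodes {U, F}, right has 8 {E, T, D, H, W, B, S, R}.
  Root F: left subtree has 1 node {U}, right has 0 { }.
  Root R: left subtree has 7 nodes {E, T, D, H, W, B, S}, right has 0 { }.
    Root H: left subtree has 3 nodes {E, T, D}, right has 3 {W, B, S}.
      Root T: left subtree has 1 node {E}, right has 1 {D}.
      Root W: left subtree has 0 nodes { }, right has 2 {B, S}.
        Root B: left subtree has 0 nodes { }, right has 1 {S}.

U, F, E, D, T, S, B, W, H, R, Q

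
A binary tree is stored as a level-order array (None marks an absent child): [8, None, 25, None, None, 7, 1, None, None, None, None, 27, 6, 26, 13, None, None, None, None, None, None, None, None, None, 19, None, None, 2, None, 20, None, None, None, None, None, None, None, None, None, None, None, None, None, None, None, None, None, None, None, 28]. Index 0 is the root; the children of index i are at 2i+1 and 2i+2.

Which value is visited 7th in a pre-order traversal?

Pre-order visits the node, then its left subtree, then its right subtree.
Visit 8.
At 8: no left child.
At 8: go right to 25.
  Visit 25.
  At 25: go left to 7.
    Visit 7.
    At 7: go left to 27.
      Visit 27.
      At 27: no left child.
      At 27: go right to 19.
        Visit 19.
        At 19: go left to 28.
          28 is a leaf — visit 28.
        At 19: no right child.
    At 7: go right to 6.
      6 is a leaf — visit 6.
  At 25: go right to 1.
    Visit 1.
    At 1: go left to 26.
      Visit 26.
      At 26: go left to 2.
        2 is a leaf — visit 2.
      At 26: no right child.
    At 1: go right to 13.
      Visit 13.
      At 13: go left to 20.
        20 is a leaf — visit 20.
      At 13: no right child.
Full pre-order sequence: 8, 25, 7, 27, 19, 28, 6, 1, 26, 2, 13, 20.

6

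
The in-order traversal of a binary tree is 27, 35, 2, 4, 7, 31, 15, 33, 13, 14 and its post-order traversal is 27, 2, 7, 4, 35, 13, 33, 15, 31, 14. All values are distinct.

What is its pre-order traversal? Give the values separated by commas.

14, 31, 35, 27, 4, 2, 7, 15, 33, 13

The last element of post-order is the root; it splits in-order into left and right subtrees.
Root 14: left subtree has 9 nodes {27, 35, 2, 4, 7, 31, 15, 33, 13}, right has 0 { }.
  Root 31: left subtree has 5 nodes {27, 35, 2, 4, 7}, right has 3 {15, 33, 13}.
    Root 35: left subtree has 1 node {27}, right has 3 {2, 4, 7}.
      Root 4: left subtree has 1 node {2}, right has 1 {7}.
    Root 15: left subtree has 0 nodes { }, right has 2 {33, 13}.
      Root 33: left subtree has 0 nodes { }, right has 1 {13}.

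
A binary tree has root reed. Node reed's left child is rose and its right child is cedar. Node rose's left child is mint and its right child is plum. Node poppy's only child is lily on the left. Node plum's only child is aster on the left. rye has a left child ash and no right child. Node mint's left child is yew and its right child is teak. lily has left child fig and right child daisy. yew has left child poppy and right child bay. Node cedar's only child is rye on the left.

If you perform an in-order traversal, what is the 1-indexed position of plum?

11

In-order visits the left subtree, then the node, then the right subtree.
At reed: go left to rose.
  At rose: go left to mint.
    At mint: go left to yew.
      At yew: go left to poppy.
        At poppy: go left to lily.
          At lily: go left to fig.
            fig is a leaf — visit fig.
          Visit lily.
          At lily: go right to daisy.
            daisy is a leaf — visit daisy.
        Visit poppy.
        At poppy: no right child.
      Visit yew.
      At yew: go right to bay.
        bay is a leaf — visit bay.
    Visit mint.
    At mint: go right to teak.
      teak is a leaf — visit teak.
  Visit rose.
  At rose: go right to plum.
    At plum: go left to aster.
      aster is a leaf — visit aster.
    Visit plum.
    At plum: no right child.
Visit reed.
At reed: go right to cedar.
  At cedar: go left to rye.
    At rye: go left to ash.
      ash is a leaf — visit ash.
    Visit rye.
    At rye: no right child.
  Visit cedar.
  At cedar: no right child.
Full in-order sequence: fig, lily, daisy, poppy, yew, bay, mint, teak, rose, aster, plum, reed, ash, rye, cedar.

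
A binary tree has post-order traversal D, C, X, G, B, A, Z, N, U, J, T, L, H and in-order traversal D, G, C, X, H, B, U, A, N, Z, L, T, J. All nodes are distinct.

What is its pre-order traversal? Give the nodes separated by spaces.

The last element of post-order is the root; it splits in-order into left and right subtrees.
Root H: left subtree has 4 nodes {D, G, C, X}, right has 8 {B, U, A, N, Z, L, T, J}.
  Root G: left subtree has 1 node {D}, right has 2 {C, X}.
    Root X: left subtree has 1 node {C}, right has 0 { }.
  Root L: left subtree has 5 nodes {B, U, A, N, Z}, right has 2 {T, J}.
    Root U: left subtree has 1 node {B}, right has 3 {A, N, Z}.
      Root N: left subtree has 1 node {A}, right has 1 {Z}.
    Root T: left subtree has 0 nodes { }, right has 1 {J}.

H G D X C L U B N A Z T J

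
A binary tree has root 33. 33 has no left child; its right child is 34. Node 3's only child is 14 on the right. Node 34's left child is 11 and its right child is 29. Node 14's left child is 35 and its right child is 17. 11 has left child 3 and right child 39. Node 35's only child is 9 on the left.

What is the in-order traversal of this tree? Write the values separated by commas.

In-order visits the left subtree, then the node, then the right subtree.
At 33: no left child.
Visit 33.
At 33: go right to 34.
  At 34: go left to 11.
    At 11: go left to 3.
      At 3: no left child.
      Visit 3.
      At 3: go right to 14.
        At 14: go left to 35.
          At 35: go left to 9.
            9 is a leaf — visit 9.
          Visit 35.
          At 35: no right child.
        Visit 14.
        At 14: go right to 17.
          17 is a leaf — visit 17.
    Visit 11.
    At 11: go right to 39.
      39 is a leaf — visit 39.
  Visit 34.
  At 34: go right to 29.
    29 is a leaf — visit 29.

33, 3, 9, 35, 14, 17, 11, 39, 34, 29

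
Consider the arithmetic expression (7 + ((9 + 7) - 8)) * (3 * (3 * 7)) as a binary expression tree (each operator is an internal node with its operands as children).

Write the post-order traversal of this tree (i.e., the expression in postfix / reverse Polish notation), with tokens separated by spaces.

7 9 7 + 8 - + 3 3 7 * * *

Post-order on an expression tree gives postfix notation: for each operator, emit left operand, right operand, then the operator.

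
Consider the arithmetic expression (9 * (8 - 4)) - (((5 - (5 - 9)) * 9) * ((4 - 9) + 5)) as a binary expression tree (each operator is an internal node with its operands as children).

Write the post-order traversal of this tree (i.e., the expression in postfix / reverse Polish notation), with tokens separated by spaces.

Post-order on an expression tree gives postfix notation: for each operator, emit left operand, right operand, then the operator.

9 8 4 - * 5 5 9 - - 9 * 4 9 - 5 + * -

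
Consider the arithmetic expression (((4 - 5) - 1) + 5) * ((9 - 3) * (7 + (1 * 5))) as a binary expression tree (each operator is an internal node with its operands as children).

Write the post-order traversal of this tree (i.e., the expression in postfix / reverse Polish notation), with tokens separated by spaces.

4 5 - 1 - 5 + 9 3 - 7 1 5 * + * *

Post-order on an expression tree gives postfix notation: for each operator, emit left operand, right operand, then the operator.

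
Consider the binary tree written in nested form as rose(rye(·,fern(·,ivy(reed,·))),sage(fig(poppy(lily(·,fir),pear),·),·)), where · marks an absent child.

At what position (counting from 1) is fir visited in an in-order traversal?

7

In-order visits the left subtree, then the node, then the right subtree.
At rose: go left to rye.
  At rye: no left child.
  Visit rye.
  At rye: go right to fern.
    At fern: no left child.
    Visit fern.
    At fern: go right to ivy.
      At ivy: go left to reed.
        reed is a leaf — visit reed.
      Visit ivy.
      At ivy: no right child.
Visit rose.
At rose: go right to sage.
  At sage: go left to fig.
    At fig: go left to poppy.
      At poppy: go left to lily.
        At lily: no left child.
        Visit lily.
        At lily: go right to fir.
          fir is a leaf — visit fir.
      Visit poppy.
      At poppy: go right to pear.
        pear is a leaf — visit pear.
    Visit fig.
    At fig: no right child.
  Visit sage.
  At sage: no right child.
Full in-order sequence: rye, fern, reed, ivy, rose, lily, fir, poppy, pear, fig, sage.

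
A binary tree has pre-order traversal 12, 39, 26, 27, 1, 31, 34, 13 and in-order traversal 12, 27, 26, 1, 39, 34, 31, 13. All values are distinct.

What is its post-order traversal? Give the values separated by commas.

27, 1, 26, 34, 13, 31, 39, 12

The first element of pre-order is the root; it splits in-order into left and right subtrees.
Root 12: left subtree has 0 nodes { }, right has 7 {27, 26, 1, 39, 34, 31, 13}.
  Root 39: left subtree has 3 nodes {27, 26, 1}, right has 3 {34, 31, 13}.
    Root 26: left subtree has 1 node {27}, right has 1 {1}.
    Root 31: left subtree has 1 node {34}, right has 1 {13}.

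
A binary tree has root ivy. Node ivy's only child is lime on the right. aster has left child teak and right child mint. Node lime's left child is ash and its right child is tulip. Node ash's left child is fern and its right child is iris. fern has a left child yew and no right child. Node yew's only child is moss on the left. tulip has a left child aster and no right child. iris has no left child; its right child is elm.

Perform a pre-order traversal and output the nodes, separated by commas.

Pre-order visits the node, then its left subtree, then its right subtree.
Visit ivy.
At ivy: no left child.
At ivy: go right to lime.
  Visit lime.
  At lime: go left to ash.
    Visit ash.
    At ash: go left to fern.
      Visit fern.
      At fern: go left to yew.
        Visit yew.
        At yew: go left to moss.
          moss is a leaf — visit moss.
        At yew: no right child.
      At fern: no right child.
    At ash: go right to iris.
      Visit iris.
      At iris: no left child.
      At iris: go right to elm.
        elm is a leaf — visit elm.
  At lime: go right to tulip.
    Visit tulip.
    At tulip: go left to aster.
      Visit aster.
      At aster: go left to teak.
        teak is a leaf — visit teak.
      At aster: go right to mint.
        mint is a leaf — visit mint.
    At tulip: no right child.

ivy, lime, ash, fern, yew, moss, iris, elm, tulip, aster, teak, mint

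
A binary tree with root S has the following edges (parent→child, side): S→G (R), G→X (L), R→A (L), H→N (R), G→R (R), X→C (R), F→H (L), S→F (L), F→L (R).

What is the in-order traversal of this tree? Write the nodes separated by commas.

In-order visits the left subtree, then the node, then the right subtree.
At S: go left to F.
  At F: go left to H.
    At H: no left child.
    Visit H.
    At H: go right to N.
      N is a leaf — visit N.
  Visit F.
  At F: go right to L.
    L is a leaf — visit L.
Visit S.
At S: go right to G.
  At G: go left to X.
    At X: no left child.
    Visit X.
    At X: go right to C.
      C is a leaf — visit C.
  Visit G.
  At G: go right to R.
    At R: go left to A.
      A is a leaf — visit A.
    Visit R.
    At R: no right child.

H, N, F, L, S, X, C, G, A, R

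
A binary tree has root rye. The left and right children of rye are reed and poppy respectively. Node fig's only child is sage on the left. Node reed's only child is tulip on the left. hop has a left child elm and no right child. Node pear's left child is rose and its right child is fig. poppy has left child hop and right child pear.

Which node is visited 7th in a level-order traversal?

Level-order visits nodes level by level from the root, left to right within each level.
Level 0: rye
Level 1: reed, poppy
Level 2: tulip, hop, pear
Level 3: elm, rose, fig
Level 4: sage
Full level-order sequence: rye, reed, poppy, tulip, hop, pear, elm, rose, fig, sage.

elm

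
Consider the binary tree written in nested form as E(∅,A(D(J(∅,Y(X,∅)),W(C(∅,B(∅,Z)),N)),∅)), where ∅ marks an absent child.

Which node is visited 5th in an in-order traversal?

In-order visits the left subtree, then the node, then the right subtree.
At E: no left child.
Visit E.
At E: go right to A.
  At A: go left to D.
    At D: go left to J.
      At J: no left child.
      Visit J.
      At J: go right to Y.
        At Y: go left to X.
          X is a leaf — visit X.
        Visit Y.
        At Y: no right child.
    Visit D.
    At D: go right to W.
      At W: go left to C.
        At C: no left child.
        Visit C.
        At C: go right to B.
          At B: no left child.
          Visit B.
          At B: go right to Z.
            Z is a leaf — visit Z.
      Visit W.
      At W: go right to N.
        N is a leaf — visit N.
  Visit A.
  At A: no right child.
Full in-order sequence: E, J, X, Y, D, C, B, Z, W, N, A.

D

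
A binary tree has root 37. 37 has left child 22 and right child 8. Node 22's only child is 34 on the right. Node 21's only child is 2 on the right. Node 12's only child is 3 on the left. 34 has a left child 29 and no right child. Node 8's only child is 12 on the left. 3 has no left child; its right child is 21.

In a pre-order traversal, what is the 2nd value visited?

22

Pre-order visits the node, then its left subtree, then its right subtree.
Visit 37.
At 37: go left to 22.
  Visit 22.
  At 22: no left child.
  At 22: go right to 34.
    Visit 34.
    At 34: go left to 29.
      29 is a leaf — visit 29.
    At 34: no right child.
At 37: go right to 8.
  Visit 8.
  At 8: go left to 12.
    Visit 12.
    At 12: go left to 3.
      Visit 3.
      At 3: no left child.
      At 3: go right to 21.
        Visit 21.
        At 21: no left child.
        At 21: go right to 2.
          2 is a leaf — visit 2.
    At 12: no right child.
  At 8: no right child.
Full pre-order sequence: 37, 22, 34, 29, 8, 12, 3, 21, 2.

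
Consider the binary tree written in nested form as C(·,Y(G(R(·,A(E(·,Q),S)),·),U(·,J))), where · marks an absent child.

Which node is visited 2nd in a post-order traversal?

E

Post-order visits the left subtree, then the right subtree, then the node.
At C: no left child.
At C: go right to Y.
  At Y: go left to G.
    At G: go left to R.
      At R: no left child.
      At R: go right to A.
        At A: go left to E.
          At E: no left child.
          At E: go right to Q.
            Q is a leaf — visit Q.
          Visit E.
        At A: go right to S.
          S is a leaf — visit S.
        Visit A.
      Visit R.
    At G: no right child.
    Visit G.
  At Y: go right to U.
    At U: no left child.
    At U: go right to J.
      J is a leaf — visit J.
    Visit U.
  Visit Y.
Visit C.
Full post-order sequence: Q, E, S, A, R, G, J, U, Y, C.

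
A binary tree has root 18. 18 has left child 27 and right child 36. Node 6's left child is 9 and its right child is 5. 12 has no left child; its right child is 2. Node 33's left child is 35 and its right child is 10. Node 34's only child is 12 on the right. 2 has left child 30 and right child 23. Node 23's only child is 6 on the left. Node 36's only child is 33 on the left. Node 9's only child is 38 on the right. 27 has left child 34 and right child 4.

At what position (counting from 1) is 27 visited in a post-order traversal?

11

Post-order visits the left subtree, then the right subtree, then the node.
At 18: go left to 27.
  At 27: go left to 34.
    At 34: no left child.
    At 34: go right to 12.
      At 12: no left child.
      At 12: go right to 2.
        At 2: go left to 30.
          30 is a leaf — visit 30.
        At 2: go right to 23.
          At 23: go left to 6.
            At 6: go left to 9.
              At 9: no left child.
              At 9: go right to 38.
                38 is a leaf — visit 38.
              Visit 9.
            At 6: go right to 5.
              5 is a leaf — visit 5.
            Visit 6.
          At 23: no right child.
          Visit 23.
        Visit 2.
      Visit 12.
    Visit 34.
  At 27: go right to 4.
    4 is a leaf — visit 4.
  Visit 27.
At 18: go right to 36.
  At 36: go left to 33.
    At 33: go left to 35.
      35 is a leaf — visit 35.
    At 33: go right to 10.
      10 is a leaf — visit 10.
    Visit 33.
  At 36: no right child.
  Visit 36.
Visit 18.
Full post-order sequence: 30, 38, 9, 5, 6, 23, 2, 12, 34, 4, 27, 35, 10, 33, 36, 18.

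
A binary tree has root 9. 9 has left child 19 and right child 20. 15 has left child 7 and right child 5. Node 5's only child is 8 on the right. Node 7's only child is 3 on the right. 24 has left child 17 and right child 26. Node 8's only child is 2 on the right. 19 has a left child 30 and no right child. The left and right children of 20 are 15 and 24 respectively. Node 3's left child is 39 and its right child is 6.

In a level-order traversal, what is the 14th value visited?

Level-order visits nodes level by level from the root, left to right within each level.
Level 0: 9
Level 1: 19, 20
Level 2: 30, 15, 24
Level 3: 7, 5, 17, 26
Level 4: 3, 8
Level 5: 39, 6, 2
Full level-order sequence: 9, 19, 20, 30, 15, 24, 7, 5, 17, 26, 3, 8, 39, 6, 2.

6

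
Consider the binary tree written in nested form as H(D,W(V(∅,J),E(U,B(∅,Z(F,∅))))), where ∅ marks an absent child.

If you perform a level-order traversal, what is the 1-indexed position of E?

5

Level-order visits nodes level by level from the root, left to right within each level.
Level 0: H
Level 1: D, W
Level 2: V, E
Level 3: J, U, B
Level 4: Z
Level 5: F
Full level-order sequence: H, D, W, V, E, J, U, B, Z, F.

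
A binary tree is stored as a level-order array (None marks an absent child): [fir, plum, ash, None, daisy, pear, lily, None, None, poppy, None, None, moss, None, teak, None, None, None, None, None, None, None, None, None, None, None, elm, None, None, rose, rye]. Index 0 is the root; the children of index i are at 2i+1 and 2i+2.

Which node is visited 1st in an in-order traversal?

In-order visits the left subtree, then the node, then the right subtree.
At fir: go left to plum.
  At plum: no left child.
  Visit plum.
  At plum: go right to daisy.
    At daisy: go left to poppy.
      poppy is a leaf — visit poppy.
    Visit daisy.
    At daisy: no right child.
Visit fir.
At fir: go right to ash.
  At ash: go left to pear.
    At pear: no left child.
    Visit pear.
    At pear: go right to moss.
      At moss: no left child.
      Visit moss.
      At moss: go right to elm.
        elm is a leaf — visit elm.
  Visit ash.
  At ash: go right to lily.
    At lily: no left child.
    Visit lily.
    At lily: go right to teak.
      At teak: go left to rose.
        rose is a leaf — visit rose.
      Visit teak.
      At teak: go right to rye.
        rye is a leaf — visit rye.
Full in-order sequence: plum, poppy, daisy, fir, pear, moss, elm, ash, lily, rose, teak, rye.

plum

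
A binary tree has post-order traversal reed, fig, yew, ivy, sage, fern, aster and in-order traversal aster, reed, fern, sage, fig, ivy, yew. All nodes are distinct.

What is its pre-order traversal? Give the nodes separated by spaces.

aster fern reed sage ivy fig yew

The last element of post-order is the root; it splits in-order into left and right subtrees.
Root aster: left subtree has 0 nodes { }, right has 6 {reed, fern, sage, fig, ivy, yew}.
  Root fern: left subtree has 1 node {reed}, right has 4 {sage, fig, ivy, yew}.
    Root sage: left subtree has 0 nodes { }, right has 3 {fig, ivy, yew}.
      Root ivy: left subtree has 1 node {fig}, right has 1 {yew}.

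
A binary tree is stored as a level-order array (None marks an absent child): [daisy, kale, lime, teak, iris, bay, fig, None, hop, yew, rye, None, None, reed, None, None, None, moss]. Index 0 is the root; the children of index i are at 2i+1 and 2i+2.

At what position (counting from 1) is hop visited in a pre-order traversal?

Pre-order visits the node, then its left subtree, then its right subtree.
Visit daisy.
At daisy: go left to kale.
  Visit kale.
  At kale: go left to teak.
    Visit teak.
    At teak: no left child.
    At teak: go right to hop.
      Visit hop.
      At hop: go left to moss.
        moss is a leaf — visit moss.
      At hop: no right child.
  At kale: go right to iris.
    Visit iris.
    At iris: go left to yew.
      yew is a leaf — visit yew.
    At iris: go right to rye.
      rye is a leaf — visit rye.
At daisy: go right to lime.
  Visit lime.
  At lime: go left to bay.
    bay is a leaf — visit bay.
  At lime: go right to fig.
    Visit fig.
    At fig: go left to reed.
      reed is a leaf — visit reed.
    At fig: no right child.
Full pre-order sequence: daisy, kale, teak, hop, moss, iris, yew, rye, lime, bay, fig, reed.

4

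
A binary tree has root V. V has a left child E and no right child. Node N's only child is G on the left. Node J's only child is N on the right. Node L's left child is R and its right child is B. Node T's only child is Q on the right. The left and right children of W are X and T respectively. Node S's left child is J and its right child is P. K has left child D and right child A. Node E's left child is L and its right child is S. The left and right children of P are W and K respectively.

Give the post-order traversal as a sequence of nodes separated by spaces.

R B L G N J X Q T W D A K P S E V

Post-order visits the left subtree, then the right subtree, then the node.
At V: go left to E.
  At E: go left to L.
    At L: go left to R.
      R is a leaf — visit R.
    At L: go right to B.
      B is a leaf — visit B.
    Visit L.
  At E: go right to S.
    At S: go left to J.
      At J: no left child.
      At J: go right to N.
        At N: go left to G.
          G is a leaf — visit G.
        At N: no right child.
        Visit N.
      Visit J.
    At S: go right to P.
      At P: go left to W.
        At W: go left to X.
          X is a leaf — visit X.
        At W: go right to T.
          At T: no left child.
          At T: go right to Q.
            Q is a leaf — visit Q.
          Visit T.
        Visit W.
      At P: go right to K.
        At K: go left to D.
          D is a leaf — visit D.
        At K: go right to A.
          A is a leaf — visit A.
        Visit K.
      Visit P.
    Visit S.
  Visit E.
At V: no right child.
Visit V.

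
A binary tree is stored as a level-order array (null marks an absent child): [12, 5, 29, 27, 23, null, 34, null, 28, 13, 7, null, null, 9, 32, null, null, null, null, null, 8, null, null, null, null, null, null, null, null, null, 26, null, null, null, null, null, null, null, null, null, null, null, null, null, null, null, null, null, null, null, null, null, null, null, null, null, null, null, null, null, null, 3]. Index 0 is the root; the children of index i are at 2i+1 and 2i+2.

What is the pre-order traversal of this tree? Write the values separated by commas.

12, 5, 27, 28, 23, 13, 8, 7, 29, 34, 9, 32, 26, 3

Pre-order visits the node, then its left subtree, then its right subtree.
Visit 12.
At 12: go left to 5.
  Visit 5.
  At 5: go left to 27.
    Visit 27.
    At 27: no left child.
    At 27: go right to 28.
      28 is a leaf — visit 28.
  At 5: go right to 23.
    Visit 23.
    At 23: go left to 13.
      Visit 13.
      At 13: no left child.
      At 13: go right to 8.
        8 is a leaf — visit 8.
    At 23: go right to 7.
      7 is a leaf — visit 7.
At 12: go right to 29.
  Visit 29.
  At 29: no left child.
  At 29: go right to 34.
    Visit 34.
    At 34: go left to 9.
      9 is a leaf — visit 9.
    At 34: go right to 32.
      Visit 32.
      At 32: no left child.
      At 32: go right to 26.
        Visit 26.
        At 26: go left to 3.
          3 is a leaf — visit 3.
        At 26: no right child.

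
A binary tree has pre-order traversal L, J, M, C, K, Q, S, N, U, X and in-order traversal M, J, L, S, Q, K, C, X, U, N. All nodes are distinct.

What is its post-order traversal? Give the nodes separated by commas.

M, J, S, Q, K, X, U, N, C, L

The first element of pre-order is the root; it splits in-order into left and right subtrees.
Root L: left subtree has 2 nodes {M, J}, right has 7 {S, Q, K, C, X, U, N}.
  Root J: left subtree has 1 node {M}, right has 0 { }.
  Root C: left subtree has 3 nodes {S, Q, K}, right has 3 {X, U, N}.
    Root K: left subtree has 2 nodes {S, Q}, right has 0 { }.
      Root Q: left subtree has 1 node {S}, right has 0 { }.
    Root N: left subtree has 2 nodes {X, U}, right has 0 { }.
      Root U: left subtree has 1 node {X}, right has 0 { }.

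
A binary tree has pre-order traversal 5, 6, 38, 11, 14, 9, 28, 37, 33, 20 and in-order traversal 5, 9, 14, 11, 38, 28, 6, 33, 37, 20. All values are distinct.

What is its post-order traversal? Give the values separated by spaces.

The first element of pre-order is the root; it splits in-order into left and right subtrees.
Root 5: left subtree has 0 nodes { }, right has 9 {9, 14, 11, 38, 28, 6, 33, 37, 20}.
  Root 6: left subtree has 5 nodes {9, 14, 11, 38, 28}, right has 3 {33, 37, 20}.
    Root 38: left subtree has 3 nodes {9, 14, 11}, right has 1 {28}.
      Root 11: left subtree has 2 nodes {9, 14}, right has 0 { }.
        Root 14: left subtree has 1 node {9}, right has 0 { }.
    Root 37: left subtree has 1 node {33}, right has 1 {20}.

9 14 11 28 38 33 20 37 6 5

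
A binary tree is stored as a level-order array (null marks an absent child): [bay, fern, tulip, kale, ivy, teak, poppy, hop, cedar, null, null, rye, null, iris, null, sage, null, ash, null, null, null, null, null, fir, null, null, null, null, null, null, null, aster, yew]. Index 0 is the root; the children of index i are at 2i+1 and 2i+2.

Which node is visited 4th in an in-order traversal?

In-order visits the left subtree, then the node, then the right subtree.
At bay: go left to fern.
  At fern: go left to kale.
    At kale: go left to hop.
      At hop: go left to sage.
        At sage: go left to aster.
          aster is a leaf — visit aster.
        Visit sage.
        At sage: go right to yew.
          yew is a leaf — visit yew.
      Visit hop.
      At hop: no right child.
    Visit kale.
    At kale: go right to cedar.
      At cedar: go left to ash.
        ash is a leaf — visit ash.
      Visit cedar.
      At cedar: no right child.
  Visit fern.
  At fern: go right to ivy.
    ivy is a leaf — visit ivy.
Visit bay.
At bay: go right to tulip.
  At tulip: go left to teak.
    At teak: go left to rye.
      At rye: go left to fir.
        fir is a leaf — visit fir.
      Visit rye.
      At rye: no right child.
    Visit teak.
    At teak: no right child.
  Visit tulip.
  At tulip: go right to poppy.
    At poppy: go left to iris.
      iris is a leaf — visit iris.
    Visit poppy.
    At poppy: no right child.
Full in-order sequence: aster, sage, yew, hop, kale, ash, cedar, fern, ivy, bay, fir, rye, teak, tulip, iris, poppy.

hop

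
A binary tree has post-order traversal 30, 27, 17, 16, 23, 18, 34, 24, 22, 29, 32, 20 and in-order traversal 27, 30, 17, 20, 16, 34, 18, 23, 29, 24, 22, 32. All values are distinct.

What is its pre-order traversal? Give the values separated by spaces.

20 17 27 30 32 29 34 16 18 23 22 24

The last element of post-order is the root; it splits in-order into left and right subtrees.
Root 20: left subtree has 3 nodes {27, 30, 17}, right has 8 {16, 34, 18, 23, 29, 24, 22, 32}.
  Root 17: left subtree has 2 nodes {27, 30}, right has 0 { }.
    Root 27: left subtree has 0 nodes { }, right has 1 {30}.
  Root 32: left subtree has 7 nodes {16, 34, 18, 23, 29, 24, 22}, right has 0 { }.
    Root 29: left subtree has 4 nodes {16, 34, 18, 23}, right has 2 {24, 22}.
      Root 34: left subtree has 1 node {16}, right has 2 {18, 23}.
        Root 18: left subtree has 0 nodes { }, right has 1 {23}.
      Root 22: left subtree has 1 node {24}, right has 0 { }.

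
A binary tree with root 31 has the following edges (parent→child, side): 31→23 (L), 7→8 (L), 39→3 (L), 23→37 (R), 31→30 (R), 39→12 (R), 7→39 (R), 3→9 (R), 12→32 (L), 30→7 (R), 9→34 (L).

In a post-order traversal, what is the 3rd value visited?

Post-order visits the left subtree, then the right subtree, then the node.
At 31: go left to 23.
  At 23: no left child.
  At 23: go right to 37.
    37 is a leaf — visit 37.
  Visit 23.
At 31: go right to 30.
  At 30: no left child.
  At 30: go right to 7.
    At 7: go left to 8.
      8 is a leaf — visit 8.
    At 7: go right to 39.
      At 39: go left to 3.
        At 3: no left child.
        At 3: go right to 9.
          At 9: go left to 34.
            34 is a leaf — visit 34.
          At 9: no right child.
          Visit 9.
        Visit 3.
      At 39: go right to 12.
        At 12: go left to 32.
          32 is a leaf — visit 32.
        At 12: no right child.
        Visit 12.
      Visit 39.
    Visit 7.
  Visit 30.
Visit 31.
Full post-order sequence: 37, 23, 8, 34, 9, 3, 32, 12, 39, 7, 30, 31.

8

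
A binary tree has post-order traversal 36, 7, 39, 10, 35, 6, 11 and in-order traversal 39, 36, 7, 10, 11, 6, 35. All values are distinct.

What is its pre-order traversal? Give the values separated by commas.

The last element of post-order is the root; it splits in-order into left and right subtrees.
Root 11: left subtree has 4 nodes {39, 36, 7, 10}, right has 2 {6, 35}.
  Root 10: left subtree has 3 nodes {39, 36, 7}, right has 0 { }.
    Root 39: left subtree has 0 nodes { }, right has 2 {36, 7}.
      Root 7: left subtree has 1 node {36}, right has 0 { }.
  Root 6: left subtree has 0 nodes { }, right has 1 {35}.

11, 10, 39, 7, 36, 6, 35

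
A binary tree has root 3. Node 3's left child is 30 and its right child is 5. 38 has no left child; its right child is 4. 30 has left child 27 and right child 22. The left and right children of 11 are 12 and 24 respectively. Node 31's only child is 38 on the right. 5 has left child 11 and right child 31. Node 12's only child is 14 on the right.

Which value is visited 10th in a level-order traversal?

Level-order visits nodes level by level from the root, left to right within each level.
Level 0: 3
Level 1: 30, 5
Level 2: 27, 22, 11, 31
Level 3: 12, 24, 38
Level 4: 14, 4
Full level-order sequence: 3, 30, 5, 27, 22, 11, 31, 12, 24, 38, 14, 4.

38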